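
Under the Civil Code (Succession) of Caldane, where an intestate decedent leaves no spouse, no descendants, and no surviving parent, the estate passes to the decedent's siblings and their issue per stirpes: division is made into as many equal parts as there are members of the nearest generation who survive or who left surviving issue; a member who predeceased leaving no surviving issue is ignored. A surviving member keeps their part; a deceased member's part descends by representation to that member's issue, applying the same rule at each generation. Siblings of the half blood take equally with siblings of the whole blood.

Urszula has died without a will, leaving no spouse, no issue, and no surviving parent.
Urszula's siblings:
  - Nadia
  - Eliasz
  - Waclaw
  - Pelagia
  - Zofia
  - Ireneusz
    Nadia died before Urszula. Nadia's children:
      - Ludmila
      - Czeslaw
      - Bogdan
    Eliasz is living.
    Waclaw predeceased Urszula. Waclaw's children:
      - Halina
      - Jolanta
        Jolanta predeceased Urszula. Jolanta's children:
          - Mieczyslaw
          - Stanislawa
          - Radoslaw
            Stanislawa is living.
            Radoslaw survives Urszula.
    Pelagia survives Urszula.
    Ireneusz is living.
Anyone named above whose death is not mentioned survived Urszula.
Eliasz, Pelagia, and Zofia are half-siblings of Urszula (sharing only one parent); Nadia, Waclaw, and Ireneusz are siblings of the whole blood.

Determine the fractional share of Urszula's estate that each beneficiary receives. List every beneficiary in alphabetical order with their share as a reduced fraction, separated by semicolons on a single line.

Bogdan 1/18; Czeslaw 1/18; Eliasz 1/6; Halina 1/12; Ireneusz 1/6; Ludmila 1/18; Mieczyslaw 1/36; Pelagia 1/6; Radoslaw 1/36; Stanislawa 1/36; Zofia 1/6

No spouse, descendants, or parent survives, so the estate passes to Urszula's siblings per stirpes.
Half-blood and whole-blood siblings take equally under the stated rule.
The estate is divided into 6 equal shares of 1/6 among Nadia, Eliasz, Waclaw, Pelagia, Zofia, Ireneusz.
Nadia predeceased; the 1/6 allotted to Nadia's branch passes to Nadia's issue by representation.
The 1/6 is divided into 3 equal shares of 1/18 among Ludmila, Czeslaw, Bogdan.
Ludmila is living and takes 1/18.
Czeslaw is living and takes 1/18.
Bogdan is living and takes 1/18.
Eliasz is living and takes 1/6.
Waclaw predeceased; the 1/6 allotted to Waclaw's branch passes to Waclaw's issue by representation.
The 1/6 is divided into 2 equal shares of 1/12 among Halina, Jolanta.
Halina is living and takes 1/12.
Jolanta predeceased; the 1/12 allotted to Jolanta's branch passes to Jolanta's issue by representation.
The 1/12 is divided into 3 equal shares of 1/36 among Mieczyslaw, Stanislawa, Radoslaw.
Mieczyslaw is living and takes 1/36.
Stanislawa is living and takes 1/36.
Radoslaw is living and takes 1/36.
Pelagia is living and takes 1/6.
Zofia is living and takes 1/6.
Ireneusz is living and takes 1/6.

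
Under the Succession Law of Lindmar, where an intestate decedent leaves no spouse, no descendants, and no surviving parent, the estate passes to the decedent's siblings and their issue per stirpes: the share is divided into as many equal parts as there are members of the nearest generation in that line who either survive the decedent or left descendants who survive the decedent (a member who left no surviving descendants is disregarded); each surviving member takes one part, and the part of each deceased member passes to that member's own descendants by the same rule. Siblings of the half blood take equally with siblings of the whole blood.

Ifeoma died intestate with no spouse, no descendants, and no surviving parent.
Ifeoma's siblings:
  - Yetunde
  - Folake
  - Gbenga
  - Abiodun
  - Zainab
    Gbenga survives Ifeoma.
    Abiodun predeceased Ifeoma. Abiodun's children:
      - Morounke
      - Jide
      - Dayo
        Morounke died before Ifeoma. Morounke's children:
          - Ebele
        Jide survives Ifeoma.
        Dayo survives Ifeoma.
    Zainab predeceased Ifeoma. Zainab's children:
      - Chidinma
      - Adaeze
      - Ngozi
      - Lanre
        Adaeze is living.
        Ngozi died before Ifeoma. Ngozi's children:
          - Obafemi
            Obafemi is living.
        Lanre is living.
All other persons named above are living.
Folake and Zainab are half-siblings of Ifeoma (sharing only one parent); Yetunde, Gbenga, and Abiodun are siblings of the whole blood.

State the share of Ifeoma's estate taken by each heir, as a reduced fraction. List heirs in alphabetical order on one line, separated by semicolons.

No spouse, descendants, or parent survives, so the estate passes to Ifeoma's siblings per stirpes.
Half-blood and whole-blood siblings take equally under the stated rule.
The estate is divided into 5 equal shares of 1/5 among Yetunde, Folake, Gbenga, Abiodun, Zainab.
Yetunde is living and takes 1/5.
Folake is living and takes 1/5.
Gbenga is living and takes 1/5.
Abiodun predeceased; the 1/5 allotted to Abiodun's branch passes to Abiodun's issue by representation.
The 1/5 is divided into 3 equal shares of 1/15 among Morounke, Jide, Dayo.
Morounke predeceased; the 1/15 allotted to Morounke's branch passes to Morounke's issue by representation.
Ebele is the sole taker at this level and receives the full 1/15.
Jide is living and takes 1/15.
Dayo is living and takes 1/15.
Zainab predeceased; the 1/5 allotted to Zainab's branch passes to Zainab's issue by representation.
The 1/5 is divided into 4 equal shares of 1/20 among Chidinma, Adaeze, Ngozi, Lanre.
Chidinma is living and takes 1/20.
Adaeze is living and takes 1/20.
Ngozi predeceased; the 1/20 allotted to Ngozi's branch passes to Ngozi's issue by representation.
Obafemi is the sole taker at this level and receives the full 1/20.
Lanre is living and takes 1/20.

Adaeze 1/20; Chidinma 1/20; Dayo 1/15; Ebele 1/15; Folake 1/5; Gbenga 1/5; Jide 1/15; Lanre 1/20; Obafemi 1/20; Yetunde 1/5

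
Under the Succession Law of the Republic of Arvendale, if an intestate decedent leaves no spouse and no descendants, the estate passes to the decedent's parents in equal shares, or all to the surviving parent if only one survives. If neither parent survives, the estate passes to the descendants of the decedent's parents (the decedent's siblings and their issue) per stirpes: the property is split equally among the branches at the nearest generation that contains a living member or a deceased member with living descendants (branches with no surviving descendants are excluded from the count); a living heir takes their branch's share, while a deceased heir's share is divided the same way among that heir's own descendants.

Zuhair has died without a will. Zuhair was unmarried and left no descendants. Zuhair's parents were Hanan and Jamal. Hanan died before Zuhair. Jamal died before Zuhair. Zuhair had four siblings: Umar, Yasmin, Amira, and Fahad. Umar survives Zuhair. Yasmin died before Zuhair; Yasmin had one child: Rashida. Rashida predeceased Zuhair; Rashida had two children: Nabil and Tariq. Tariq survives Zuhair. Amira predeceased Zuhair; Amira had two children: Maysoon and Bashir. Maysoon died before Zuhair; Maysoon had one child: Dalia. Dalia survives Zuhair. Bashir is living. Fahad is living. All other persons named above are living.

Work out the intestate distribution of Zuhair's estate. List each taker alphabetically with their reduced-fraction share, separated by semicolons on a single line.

Neither parent survives and there are no descendants, so the estate passes to Zuhair's siblings and their issue per stirpes.
The estate is divided into 4 equal shares of 1/4 among Umar, Yasmin, Amira, Fahad.
Umar is living and takes 1/4.
Yasmin predeceased; the 1/4 allotted to Yasmin's branch passes to Yasmin's issue by representation.
Rashida's line is the sole branch at this level, so the full 1/4 passes to Rashida's issue by representation.
The 1/4 is divided into 2 equal shares of 1/8 among Nabil, Tariq.
Nabil is living and takes 1/8.
Tariq is living and takes 1/8.
Amira predeceased; the 1/4 allotted to Amira's branch passes to Amira's issue by representation.
The 1/4 is divided into 2 equal shares of 1/8 among Maysoon, Bashir.
Maysoon predeceased; the 1/8 allotted to Maysoon's branch passes to Maysoon's issue by representation.
Dalia is the sole taker at this level and receives the full 1/8.
Bashir is living and takes 1/8.
Fahad is living and takes 1/4.

Bashir 1/8; Dalia 1/8; Fahad 1/4; Nabil 1/8; Tariq 1/8; Umar 1/4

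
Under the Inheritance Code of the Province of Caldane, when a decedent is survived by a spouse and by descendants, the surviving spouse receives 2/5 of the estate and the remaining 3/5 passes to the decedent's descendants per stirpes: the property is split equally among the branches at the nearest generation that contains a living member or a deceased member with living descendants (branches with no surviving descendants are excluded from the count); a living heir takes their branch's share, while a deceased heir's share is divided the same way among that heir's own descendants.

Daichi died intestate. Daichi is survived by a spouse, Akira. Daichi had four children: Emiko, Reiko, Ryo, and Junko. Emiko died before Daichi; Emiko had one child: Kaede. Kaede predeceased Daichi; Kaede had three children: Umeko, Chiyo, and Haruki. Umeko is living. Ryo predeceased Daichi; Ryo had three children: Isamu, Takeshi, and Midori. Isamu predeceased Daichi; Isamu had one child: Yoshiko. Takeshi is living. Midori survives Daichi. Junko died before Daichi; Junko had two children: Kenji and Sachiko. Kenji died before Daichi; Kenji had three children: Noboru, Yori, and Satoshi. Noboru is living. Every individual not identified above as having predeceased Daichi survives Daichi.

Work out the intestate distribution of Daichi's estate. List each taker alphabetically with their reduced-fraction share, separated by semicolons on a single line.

Akira 2/5; Chiyo 1/20; Haruki 1/20; Midori 1/20; Noboru 1/40; Reiko 3/20; Sachiko 3/40; Satoshi 1/40; Takeshi 1/20; Umeko 1/20; Yori 1/40; Yoshiko 1/20

Akira, as surviving spouse, takes 2/5.
The remaining 3/5 passes to Daichi's descendants per stirpes.
The 3/5 is divided into 4 equal shares of 3/20 among Emiko, Reiko, Ryo, Junko.
Emiko predeceased; the 3/20 allotted to Emiko's branch passes to Emiko's issue by representation.
Kaede's line is the sole branch at this level, so the full 3/20 passes to Kaede's issue by representation.
The 3/20 is divided into 3 equal shares of 1/20 among Umeko, Chiyo, Haruki.
Umeko is living and takes 1/20.
Chiyo is living and takes 1/20.
Haruki is living and takes 1/20.
Reiko is living and takes 3/20.
Ryo predeceased; the 3/20 allotted to Ryo's branch passes to Ryo's issue by representation.
The 3/20 is divided into 3 equal shares of 1/20 among Isamu, Takeshi, Midori.
Isamu predeceased; the 1/20 allotted to Isamu's branch passes to Isamu's issue by representation.
Yoshiko is the sole taker at this level and receives the full 1/20.
Takeshi is living and takes 1/20.
Midori is living and takes 1/20.
Junko predeceased; the 3/20 allotted to Junko's branch passes to Junko's issue by representation.
The 3/20 is divided into 2 equal shares of 3/40 among Kenji, Sachiko.
Kenji predeceased; the 3/40 allotted to Kenji's branch passes to Kenji's issue by representation.
The 3/40 is divided into 3 equal shares of 1/40 among Noboru, Yori, Satoshi.
Noboru is living and takes 1/40.
Yori is living and takes 1/40.
Satoshi is living and takes 1/40.
Sachiko is living and takes 3/40.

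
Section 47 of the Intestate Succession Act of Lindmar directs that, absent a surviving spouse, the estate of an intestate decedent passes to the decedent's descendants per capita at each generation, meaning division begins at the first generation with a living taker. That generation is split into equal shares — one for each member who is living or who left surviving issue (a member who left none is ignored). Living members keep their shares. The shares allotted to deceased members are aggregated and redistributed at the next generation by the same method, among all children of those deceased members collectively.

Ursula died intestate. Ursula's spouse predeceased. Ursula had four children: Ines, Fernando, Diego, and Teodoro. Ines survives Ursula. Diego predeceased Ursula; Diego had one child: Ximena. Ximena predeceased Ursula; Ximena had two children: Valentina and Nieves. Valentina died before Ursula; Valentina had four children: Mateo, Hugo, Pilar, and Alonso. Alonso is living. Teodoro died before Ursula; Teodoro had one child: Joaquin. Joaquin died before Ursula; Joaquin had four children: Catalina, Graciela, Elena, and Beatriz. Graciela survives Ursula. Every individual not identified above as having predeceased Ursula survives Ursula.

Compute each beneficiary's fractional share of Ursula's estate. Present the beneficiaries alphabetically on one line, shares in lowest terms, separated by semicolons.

Alonso 1/48; Beatriz 1/12; Catalina 1/12; Elena 1/12; Fernando 1/4; Graciela 1/12; Hugo 1/48; Ines 1/4; Mateo 1/48; Nieves 1/12; Pilar 1/48

There is no surviving spouse, so the entire estate passes to Ursula's descendants per capita at each generation.
At generation 1 (Ines, Fernando, Diego, Teodoro) there are 4 shares of (1)/4 = 1/4 each.
Living: Ines and Fernando — each takes 1/4.
Deceased: Diego and Teodoro. Their combined 1/2 is pooled and carried to generation 2.
At generation 2 (Ximena, Joaquin) there are 2 shares of (1/2)/2 = 1/4 each.
Deceased: Ximena and Joaquin. Their combined 1/2 is pooled and carried to generation 3.
At generation 3 (Valentina, Nieves, Catalina, Graciela, Elena, Beatriz) there are 6 shares of (1/2)/6 = 1/12 each.
Living: Nieves, Catalina, Graciela, Elena, and Beatriz — each takes 1/12.
Deceased: Valentina. That 1/12 share is carried to generation 4.
At generation 4 (Mateo, Hugo, Pilar, Alonso) there are 4 shares of (1/12)/4 = 1/48 each.
Living: Mateo, Hugo, Pilar, and Alonso — each takes 1/48.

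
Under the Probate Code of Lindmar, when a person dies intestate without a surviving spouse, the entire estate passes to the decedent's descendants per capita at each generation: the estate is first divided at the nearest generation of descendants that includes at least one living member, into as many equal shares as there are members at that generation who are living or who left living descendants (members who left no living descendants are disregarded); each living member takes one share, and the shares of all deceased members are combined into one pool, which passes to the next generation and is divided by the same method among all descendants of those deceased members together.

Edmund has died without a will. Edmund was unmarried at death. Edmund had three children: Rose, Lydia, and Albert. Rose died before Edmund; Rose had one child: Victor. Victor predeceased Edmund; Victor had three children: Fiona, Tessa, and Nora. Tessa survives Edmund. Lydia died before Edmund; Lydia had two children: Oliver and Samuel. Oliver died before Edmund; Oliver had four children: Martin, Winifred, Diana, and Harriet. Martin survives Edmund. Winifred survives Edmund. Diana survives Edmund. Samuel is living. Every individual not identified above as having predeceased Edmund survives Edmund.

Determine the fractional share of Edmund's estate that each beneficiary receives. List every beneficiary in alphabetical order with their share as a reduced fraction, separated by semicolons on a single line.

There is no surviving spouse, so the entire estate passes to Edmund's descendants per capita at each generation.
At generation 1 (Rose, Lydia, Albert) there are 3 shares of (1)/3 = 1/3 each.
Living: Albert — each takes 1/3.
Deceased: Rose and Lydia. Their combined 2/3 is pooled and carried to generation 2.
At generation 2 (Victor, Oliver, Samuel) there are 3 shares of (2/3)/3 = 2/9 each.
Living: Samuel — each takes 2/9.
Deceased: Victor and Oliver. Their combined 4/9 is pooled and carried to generation 3.
At generation 3 (Fiona, Tessa, Nora, Martin, Winifred, Diana, Harriet) there are 7 shares of (4/9)/7 = 4/63 each.
Living: Fiona, Tessa, Nora, Martin, Winifred, Diana, and Harriet — each takes 4/63.

Albert 1/3; Diana 4/63; Fiona 4/63; Harriet 4/63; Martin 4/63; Nora 4/63; Samuel 2/9; Tessa 4/63; Winifred 4/63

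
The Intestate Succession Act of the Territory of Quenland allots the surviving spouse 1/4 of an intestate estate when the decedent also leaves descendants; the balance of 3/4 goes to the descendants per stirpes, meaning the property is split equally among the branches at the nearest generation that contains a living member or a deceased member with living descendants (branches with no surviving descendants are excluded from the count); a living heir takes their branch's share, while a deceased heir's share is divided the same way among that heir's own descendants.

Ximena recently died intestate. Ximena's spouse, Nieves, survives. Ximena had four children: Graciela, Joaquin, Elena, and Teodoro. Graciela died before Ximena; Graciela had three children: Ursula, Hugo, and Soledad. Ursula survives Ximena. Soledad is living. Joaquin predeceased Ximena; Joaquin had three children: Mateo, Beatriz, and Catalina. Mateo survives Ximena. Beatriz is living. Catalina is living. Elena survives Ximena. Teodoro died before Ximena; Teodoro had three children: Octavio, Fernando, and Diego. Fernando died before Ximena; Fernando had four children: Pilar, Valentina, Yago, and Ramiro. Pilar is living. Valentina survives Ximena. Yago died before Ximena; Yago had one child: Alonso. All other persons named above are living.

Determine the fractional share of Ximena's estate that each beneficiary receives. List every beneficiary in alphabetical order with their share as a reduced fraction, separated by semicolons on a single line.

Alonso 1/64; Beatriz 1/16; Catalina 1/16; Diego 1/16; Elena 3/16; Hugo 1/16; Mateo 1/16; Nieves 1/4; Octavio 1/16; Pilar 1/64; Ramiro 1/64; Soledad 1/16; Ursula 1/16; Valentina 1/64

Nieves, as surviving spouse, takes 1/4.
The remaining 3/4 passes to Ximena's descendants per stirpes.
The 3/4 is divided into 4 equal shares of 3/16 among Graciela, Joaquin, Elena, Teodoro.
Graciela predeceased; the 3/16 allotted to Graciela's branch passes to Graciela's issue by representation.
The 3/16 is divided into 3 equal shares of 1/16 among Ursula, Hugo, Soledad.
Ursula is living and takes 1/16.
Hugo is living and takes 1/16.
Soledad is living and takes 1/16.
Joaquin predeceased; the 3/16 allotted to Joaquin's branch passes to Joaquin's issue by representation.
The 3/16 is divided into 3 equal shares of 1/16 among Mateo, Beatriz, Catalina.
Mateo is living and takes 1/16.
Beatriz is living and takes 1/16.
Catalina is living and takes 1/16.
Elena is living and takes 3/16.
Teodoro predeceased; the 3/16 allotted to Teodoro's branch passes to Teodoro's issue by representation.
The 3/16 is divided into 3 equal shares of 1/16 among Octavio, Fernando, Diego.
Octavio is living and takes 1/16.
Fernando predeceased; the 1/16 allotted to Fernando's branch passes to Fernando's issue by representation.
The 1/16 is divided into 4 equal shares of 1/64 among Pilar, Valentina, Yago, Ramiro.
Pilar is living and takes 1/64.
Valentina is living and takes 1/64.
Yago predeceased; the 1/64 allotted to Yago's branch passes to Yago's issue by representation.
Alonso is the sole taker at this level and receives the full 1/64.
Ramiro is living and takes 1/64.
Diego is living and takes 1/16.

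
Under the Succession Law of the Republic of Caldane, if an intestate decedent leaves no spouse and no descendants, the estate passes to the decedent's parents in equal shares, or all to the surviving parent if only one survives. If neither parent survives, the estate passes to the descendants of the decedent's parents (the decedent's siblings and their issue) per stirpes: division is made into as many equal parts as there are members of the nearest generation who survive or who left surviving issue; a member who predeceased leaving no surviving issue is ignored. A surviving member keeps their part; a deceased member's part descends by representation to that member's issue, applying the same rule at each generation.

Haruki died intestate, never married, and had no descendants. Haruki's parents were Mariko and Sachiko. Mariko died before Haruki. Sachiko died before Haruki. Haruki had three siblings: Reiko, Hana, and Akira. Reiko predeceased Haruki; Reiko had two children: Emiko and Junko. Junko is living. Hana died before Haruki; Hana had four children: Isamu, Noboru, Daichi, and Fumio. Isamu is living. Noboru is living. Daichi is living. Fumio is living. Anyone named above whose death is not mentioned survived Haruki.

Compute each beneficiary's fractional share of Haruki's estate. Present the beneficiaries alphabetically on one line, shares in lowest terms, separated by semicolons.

Neither parent survives and there are no descendants, so the estate passes to Haruki's siblings and their issue per stirpes.
The estate is divided into 3 equal shares of 1/3 among Reiko, Hana, Akira.
Reiko predeceased; the 1/3 allotted to Reiko's branch passes to Reiko's issue by representation.
The 1/3 is divided into 2 equal shares of 1/6 among Emiko, Junko.
Emiko is living and takes 1/6.
Junko is living and takes 1/6.
Hana predeceased; the 1/3 allotted to Hana's branch passes to Hana's issue by representation.
The 1/3 is divided into 4 equal shares of 1/12 among Isamu, Noboru, Daichi, Fumio.
Isamu is living and takes 1/12.
Noboru is living and takes 1/12.
Daichi is living and takes 1/12.
Fumio is living and takes 1/12.
Akira is living and takes 1/3.

Akira 1/3; Daichi 1/12; Emiko 1/6; Fumio 1/12; Isamu 1/12; Junko 1/6; Noboru 1/12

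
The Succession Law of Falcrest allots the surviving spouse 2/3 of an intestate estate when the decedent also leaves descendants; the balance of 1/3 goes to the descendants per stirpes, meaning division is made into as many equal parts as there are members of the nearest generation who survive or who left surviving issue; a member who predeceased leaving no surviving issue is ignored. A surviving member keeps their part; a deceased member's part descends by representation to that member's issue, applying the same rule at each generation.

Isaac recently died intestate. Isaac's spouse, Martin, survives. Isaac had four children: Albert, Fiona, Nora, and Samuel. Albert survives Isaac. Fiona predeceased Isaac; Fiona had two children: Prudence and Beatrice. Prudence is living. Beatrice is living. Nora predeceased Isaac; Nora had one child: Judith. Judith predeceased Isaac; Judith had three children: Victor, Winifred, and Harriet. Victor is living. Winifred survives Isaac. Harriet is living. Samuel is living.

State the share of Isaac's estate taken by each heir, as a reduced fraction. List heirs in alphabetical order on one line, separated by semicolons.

Martin, as surviving spouse, takes 2/3.
The remaining 1/3 passes to Isaac's descendants per stirpes.
The 1/3 is divided into 4 equal shares of 1/12 among Albert, Fiona, Nora, Samuel.
Albert is living and takes 1/12.
Fiona predeceased; the 1/12 allotted to Fiona's branch passes to Fiona's issue by representation.
The 1/12 is divided into 2 equal shares of 1/24 among Prudence, Beatrice.
Prudence is living and takes 1/24.
Beatrice is living and takes 1/24.
Nora predeceased; the 1/12 allotted to Nora's branch passes to Nora's issue by representation.
Judith's line is the sole branch at this level, so the full 1/12 passes to Judith's issue by representation.
The 1/12 is divided into 3 equal shares of 1/36 among Victor, Winifred, Harriet.
Victor is living and takes 1/36.
Winifred is living and takes 1/36.
Harriet is living and takes 1/36.
Samuel is living and takes 1/12.

Albert 1/12; Beatrice 1/24; Harriet 1/36; Martin 2/3; Prudence 1/24; Samuel 1/12; Victor 1/36; Winifred 1/36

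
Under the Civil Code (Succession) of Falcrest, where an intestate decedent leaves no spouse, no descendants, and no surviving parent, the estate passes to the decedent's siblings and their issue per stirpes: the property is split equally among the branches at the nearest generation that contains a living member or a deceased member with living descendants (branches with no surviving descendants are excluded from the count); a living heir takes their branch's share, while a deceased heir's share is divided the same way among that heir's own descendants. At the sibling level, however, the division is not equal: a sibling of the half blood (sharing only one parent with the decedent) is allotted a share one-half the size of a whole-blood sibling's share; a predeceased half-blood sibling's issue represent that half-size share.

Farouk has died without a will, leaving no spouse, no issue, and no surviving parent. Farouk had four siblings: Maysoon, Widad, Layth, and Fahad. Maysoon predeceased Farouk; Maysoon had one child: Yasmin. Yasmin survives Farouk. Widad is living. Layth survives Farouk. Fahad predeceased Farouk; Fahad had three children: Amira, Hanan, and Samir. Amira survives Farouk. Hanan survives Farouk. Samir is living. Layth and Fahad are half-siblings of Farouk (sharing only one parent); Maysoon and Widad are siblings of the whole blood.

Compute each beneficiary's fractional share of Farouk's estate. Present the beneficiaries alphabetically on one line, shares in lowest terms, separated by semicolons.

No spouse, descendants, or parent survives, so the estate passes to Farouk's siblings per stirpes.
Half-blood siblings count for one-half the weight of whole-blood siblings at the initial division.
Dividing 1 in proportion to weights (total weight 3): Maysoon (weight 1) → 1/3; Widad (weight 1) → 1/3; Layth (weight 1/2) → 1/6; Fahad (weight 1/2) → 1/6.
Maysoon predeceased; the 1/3 allotted to Maysoon's branch passes to Maysoon's issue by representation.
Yasmin is the sole taker at this level and receives the full 1/3.
Widad is living and takes 1/3.
Layth is living and takes 1/6.
Fahad predeceased; the 1/6 allotted to Fahad's branch passes to Fahad's issue by representation.
The 1/6 is divided into 3 equal shares of 1/18 among Amira, Hanan, Samir.
Amira is living and takes 1/18.
Hanan is living and takes 1/18.
Samir is living and takes 1/18.

Amira 1/18; Hanan 1/18; Layth 1/6; Samir 1/18; Widad 1/3; Yasmin 1/3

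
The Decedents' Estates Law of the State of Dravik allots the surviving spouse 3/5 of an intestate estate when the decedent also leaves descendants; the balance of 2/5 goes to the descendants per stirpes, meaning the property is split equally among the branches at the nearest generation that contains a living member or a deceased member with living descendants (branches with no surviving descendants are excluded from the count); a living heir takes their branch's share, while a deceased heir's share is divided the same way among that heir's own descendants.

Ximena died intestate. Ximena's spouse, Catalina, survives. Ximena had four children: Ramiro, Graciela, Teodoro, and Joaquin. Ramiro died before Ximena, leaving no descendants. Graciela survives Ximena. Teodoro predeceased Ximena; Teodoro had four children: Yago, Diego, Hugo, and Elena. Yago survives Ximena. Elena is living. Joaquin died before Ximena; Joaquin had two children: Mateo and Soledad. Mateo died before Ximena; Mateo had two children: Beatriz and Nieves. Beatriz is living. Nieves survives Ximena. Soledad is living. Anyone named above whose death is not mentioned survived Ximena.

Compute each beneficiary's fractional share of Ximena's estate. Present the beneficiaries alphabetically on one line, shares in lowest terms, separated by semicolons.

Beatriz 1/30; Catalina 3/5; Diego 1/30; Elena 1/30; Graciela 2/15; Hugo 1/30; Nieves 1/30; Soledad 1/15; Yago 1/30

Catalina, as surviving spouse, takes 3/5.
The remaining 2/5 passes to Ximena's descendants per stirpes.
Ramiro left no surviving issue, so that branch lapses and is disregarded.
The 2/5 is divided into 3 equal shares of 2/15 among Graciela, Teodoro, Joaquin.
Graciela is living and takes 2/15.
Teodoro predeceased; the 2/15 allotted to Teodoro's branch passes to Teodoro's issue by representation.
The 2/15 is divided into 4 equal shares of 1/30 among Yago, Diego, Hugo, Elena.
Yago is living and takes 1/30.
Diego is living and takes 1/30.
Hugo is living and takes 1/30.
Elena is living and takes 1/30.
Joaquin predeceased; the 2/15 allotted to Joaquin's branch passes to Joaquin's issue by representation.
The 2/15 is divided into 2 equal shares of 1/15 among Mateo, Soledad.
Mateo predeceased; the 1/15 allotted to Mateo's branch passes to Mateo's issue by representation.
The 1/15 is divided into 2 equal shares of 1/30 among Beatriz, Nieves.
Beatriz is living and takes 1/30.
Nieves is living and takes 1/30.
Soledad is living and takes 1/15.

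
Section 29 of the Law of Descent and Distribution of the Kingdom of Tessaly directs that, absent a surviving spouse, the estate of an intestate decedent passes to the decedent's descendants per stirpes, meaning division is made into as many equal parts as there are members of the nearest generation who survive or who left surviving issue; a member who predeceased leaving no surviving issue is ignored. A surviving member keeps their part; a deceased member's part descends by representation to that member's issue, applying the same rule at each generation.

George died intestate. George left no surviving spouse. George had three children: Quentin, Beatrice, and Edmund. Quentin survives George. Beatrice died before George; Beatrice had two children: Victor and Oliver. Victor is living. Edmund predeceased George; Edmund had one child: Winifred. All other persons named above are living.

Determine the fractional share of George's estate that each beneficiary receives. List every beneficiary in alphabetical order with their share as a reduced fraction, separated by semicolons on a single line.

Oliver 1/6; Quentin 1/3; Victor 1/6; Winifred 1/3

There is no surviving spouse, so the entire estate passes to George's descendants per stirpes.
The estate is divided into 3 equal shares of 1/3 among Quentin, Beatrice, Edmund.
Quentin is living and takes 1/3.
Beatrice predeceased; the 1/3 allotted to Beatrice's branch passes to Beatrice's issue by representation.
The 1/3 is divided into 2 equal shares of 1/6 among Victor, Oliver.
Victor is living and takes 1/6.
Oliver is living and takes 1/6.
Edmund predeceased; the 1/3 allotted to Edmund's branch passes to Edmund's issue by representation.
Winifred is the sole taker at this level and receives the full 1/3.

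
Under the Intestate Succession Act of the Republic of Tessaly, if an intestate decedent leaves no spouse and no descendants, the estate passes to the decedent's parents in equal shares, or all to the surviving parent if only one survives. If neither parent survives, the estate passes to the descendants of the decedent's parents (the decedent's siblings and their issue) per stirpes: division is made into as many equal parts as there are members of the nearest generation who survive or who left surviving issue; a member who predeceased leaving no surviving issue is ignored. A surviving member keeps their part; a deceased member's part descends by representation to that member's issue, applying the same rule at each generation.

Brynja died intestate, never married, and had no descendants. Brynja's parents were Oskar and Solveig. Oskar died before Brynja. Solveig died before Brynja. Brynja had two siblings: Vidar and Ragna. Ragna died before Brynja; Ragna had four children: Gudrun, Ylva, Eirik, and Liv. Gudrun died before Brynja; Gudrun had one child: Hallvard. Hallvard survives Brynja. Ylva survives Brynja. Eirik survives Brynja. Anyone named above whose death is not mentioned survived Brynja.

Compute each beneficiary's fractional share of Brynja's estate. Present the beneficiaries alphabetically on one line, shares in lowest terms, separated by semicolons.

Neither parent survives and there are no descendants, so the estate passes to Brynja's siblings and their issue per stirpes.
The estate is divided into 2 equal shares of 1/2 among Vidar, Ragna.
Vidar is living and takes 1/2.
Ragna predeceased; the 1/2 allotted to Ragna's branch passes to Ragna's issue by representation.
The 1/2 is divided into 4 equal shares of 1/8 among Gudrun, Ylva, Eirik, Liv.
Gudrun predeceased; the 1/8 allotted to Gudrun's branch passes to Gudrun's issue by representation.
Hallvard is the sole taker at this level and receives the full 1/8.
Ylva is living and takes 1/8.
Eirik is living and takes 1/8.
Liv is living and takes 1/8.

Eirik 1/8; Hallvard 1/8; Liv 1/8; Vidar 1/2; Ylva 1/8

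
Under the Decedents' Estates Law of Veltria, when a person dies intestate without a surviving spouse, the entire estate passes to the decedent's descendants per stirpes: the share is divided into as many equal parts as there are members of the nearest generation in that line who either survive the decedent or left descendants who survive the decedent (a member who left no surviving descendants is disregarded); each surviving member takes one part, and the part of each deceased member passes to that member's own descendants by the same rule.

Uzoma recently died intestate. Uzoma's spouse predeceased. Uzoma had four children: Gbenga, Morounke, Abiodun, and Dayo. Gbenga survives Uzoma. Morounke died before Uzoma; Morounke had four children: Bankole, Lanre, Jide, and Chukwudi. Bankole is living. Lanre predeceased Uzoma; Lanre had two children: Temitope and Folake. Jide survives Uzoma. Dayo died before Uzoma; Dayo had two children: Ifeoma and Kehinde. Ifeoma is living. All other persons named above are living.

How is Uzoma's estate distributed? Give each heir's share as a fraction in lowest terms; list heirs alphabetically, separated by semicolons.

Abiodun 1/4; Bankole 1/16; Chukwudi 1/16; Folake 1/32; Gbenga 1/4; Ifeoma 1/8; Jide 1/16; Kehinde 1/8; Temitope 1/32

There is no surviving spouse, so the entire estate passes to Uzoma's descendants per stirpes.
The estate is divided into 4 equal shares of 1/4 among Gbenga, Morounke, Abiodun, Dayo.
Gbenga is living and takes 1/4.
Morounke predeceased; the 1/4 allotted to Morounke's branch passes to Morounke's issue by representation.
The 1/4 is divided into 4 equal shares of 1/16 among Bankole, Lanre, Jide, Chukwudi.
Bankole is living and takes 1/16.
Lanre predeceased; the 1/16 allotted to Lanre's branch passes to Lanre's issue by representation.
The 1/16 is divided into 2 equal shares of 1/32 among Temitope, Folake.
Temitope is living and takes 1/32.
Folake is living and takes 1/32.
Jide is living and takes 1/16.
Chukwudi is living and takes 1/16.
Abiodun is living and takes 1/4.
Dayo predeceased; the 1/4 allotted to Dayo's branch passes to Dayo's issue by representation.
The 1/4 is divided into 2 equal shares of 1/8 among Ifeoma, Kehinde.
Ifeoma is living and takes 1/8.
Kehinde is living and takes 1/8.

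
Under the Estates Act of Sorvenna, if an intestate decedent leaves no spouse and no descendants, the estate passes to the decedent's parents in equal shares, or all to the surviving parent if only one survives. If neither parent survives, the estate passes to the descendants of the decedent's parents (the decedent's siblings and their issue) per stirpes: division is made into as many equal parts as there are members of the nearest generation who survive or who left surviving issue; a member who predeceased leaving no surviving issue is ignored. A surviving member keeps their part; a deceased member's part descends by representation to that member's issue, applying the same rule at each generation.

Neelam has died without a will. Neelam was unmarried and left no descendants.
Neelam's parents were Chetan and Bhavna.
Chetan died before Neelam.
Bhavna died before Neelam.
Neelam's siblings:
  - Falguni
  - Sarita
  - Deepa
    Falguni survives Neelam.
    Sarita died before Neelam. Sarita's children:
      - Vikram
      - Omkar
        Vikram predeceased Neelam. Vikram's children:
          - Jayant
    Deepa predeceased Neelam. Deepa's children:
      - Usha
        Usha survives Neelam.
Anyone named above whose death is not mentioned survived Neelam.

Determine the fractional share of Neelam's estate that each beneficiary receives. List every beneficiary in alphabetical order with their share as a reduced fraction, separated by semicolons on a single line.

Falguni 1/3; Jayant 1/6; Omkar 1/6; Usha 1/3

Neither parent survives and there are no descendants, so the estate passes to Neelam's siblings and their issue per stirpes.
The estate is divided into 3 equal shares of 1/3 among Falguni, Sarita, Deepa.
Falguni is living and takes 1/3.
Sarita predeceased; the 1/3 allotted to Sarita's branch passes to Sarita's issue by representation.
The 1/3 is divided into 2 equal shares of 1/6 among Vikram, Omkar.
Vikram predeceased; the 1/6 allotted to Vikram's branch passes to Vikram's issue by representation.
Jayant is the sole taker at this level and receives the full 1/6.
Omkar is living and takes 1/6.
Deepa predeceased; the 1/3 allotted to Deepa's branch passes to Deepa's issue by representation.
Usha is the sole taker at this level and receives the full 1/3.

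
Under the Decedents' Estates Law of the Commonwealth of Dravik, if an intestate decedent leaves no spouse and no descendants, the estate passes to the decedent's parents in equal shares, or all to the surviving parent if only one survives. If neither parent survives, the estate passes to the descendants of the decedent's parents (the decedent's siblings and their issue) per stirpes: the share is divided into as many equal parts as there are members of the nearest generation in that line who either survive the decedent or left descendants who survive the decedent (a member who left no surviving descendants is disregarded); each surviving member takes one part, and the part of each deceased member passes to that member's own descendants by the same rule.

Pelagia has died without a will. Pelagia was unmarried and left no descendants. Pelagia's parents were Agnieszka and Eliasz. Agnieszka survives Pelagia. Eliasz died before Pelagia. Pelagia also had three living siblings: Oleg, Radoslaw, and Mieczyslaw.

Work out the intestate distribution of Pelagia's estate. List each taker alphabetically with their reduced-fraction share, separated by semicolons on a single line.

Agnieszka 1

Only one parent, Agnieszka, survives, so Agnieszka takes the entire estate. The siblings take nothing because a surviving parent has priority.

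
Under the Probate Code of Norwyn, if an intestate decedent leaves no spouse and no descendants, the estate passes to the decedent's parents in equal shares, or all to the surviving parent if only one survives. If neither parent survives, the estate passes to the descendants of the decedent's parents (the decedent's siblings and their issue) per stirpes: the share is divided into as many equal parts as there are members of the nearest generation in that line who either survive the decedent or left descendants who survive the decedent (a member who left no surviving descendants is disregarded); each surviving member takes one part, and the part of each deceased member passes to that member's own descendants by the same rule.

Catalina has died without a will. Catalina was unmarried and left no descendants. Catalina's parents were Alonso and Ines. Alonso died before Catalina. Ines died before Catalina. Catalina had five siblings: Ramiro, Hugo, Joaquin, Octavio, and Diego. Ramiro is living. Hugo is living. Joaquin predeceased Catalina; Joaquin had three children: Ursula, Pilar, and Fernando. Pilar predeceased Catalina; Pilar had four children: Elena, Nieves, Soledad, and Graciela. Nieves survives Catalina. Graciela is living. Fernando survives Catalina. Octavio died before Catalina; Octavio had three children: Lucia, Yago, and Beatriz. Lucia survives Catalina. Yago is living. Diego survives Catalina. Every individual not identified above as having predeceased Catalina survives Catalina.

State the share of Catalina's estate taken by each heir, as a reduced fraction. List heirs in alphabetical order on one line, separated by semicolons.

Neither parent survives and there are no descendants, so the estate passes to Catalina's siblings and their issue per stirpes.
The estate is divided into 5 equal shares of 1/5 among Ramiro, Hugo, Joaquin, Octavio, Diego.
Ramiro is living and takes 1/5.
Hugo is living and takes 1/5.
Joaquin predeceased; the 1/5 allotted to Joaquin's branch passes to Joaquin's issue by representation.
The 1/5 is divided into 3 equal shares of 1/15 among Ursula, Pilar, Fernando.
Ursula is living and takes 1/15.
Pilar predeceased; the 1/15 allotted to Pilar's branch passes to Pilar's issue by representation.
The 1/15 is divided into 4 equal shares of 1/60 among Elena, Nieves, Soledad, Graciela.
Elena is living and takes 1/60.
Nieves is living and takes 1/60.
Soledad is living and takes 1/60.
Graciela is living and takes 1/60.
Fernando is living and takes 1/15.
Octavio predeceased; the 1/5 allotted to Octavio's branch passes to Octavio's issue by representation.
The 1/5 is divided into 3 equal shares of 1/15 among Lucia, Yago, Beatriz.
Lucia is living and takes 1/15.
Yago is living and takes 1/15.
Beatriz is living and takes 1/15.
Diego is living and takes 1/5.

Beatriz 1/15; Diego 1/5; Elena 1/60; Fernando 1/15; Graciela 1/60; Hugo 1/5; Lucia 1/15; Nieves 1/60; Ramiro 1/5; Soledad 1/60; Ursula 1/15; Yago 1/15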